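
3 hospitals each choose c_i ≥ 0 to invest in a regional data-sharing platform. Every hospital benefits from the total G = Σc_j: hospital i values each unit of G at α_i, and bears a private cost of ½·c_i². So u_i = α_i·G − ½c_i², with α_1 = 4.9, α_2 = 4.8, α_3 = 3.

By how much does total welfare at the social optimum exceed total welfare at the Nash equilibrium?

Hospital i's FOC: ∂u_i/∂c_i = α_i − c_i = 0, so c_i* = α_i.
NE contributions = (4.9, 4.8, 3); G = 12.7.
W^NE = (Σα)·G − ½Σα_i² = 12.7² − ½·56.05 = 133.265.
Planner sets c_i = Σα_j = 12.7 for every i, so G^SO = 3·12.7 = 38.1.
W^SO = (Σα)·G^SO − ½·3·(Σα)² = (3/2)·12.7² = 241.935.
Deadweight loss = W^SO − W^NE = 108.67.

108.67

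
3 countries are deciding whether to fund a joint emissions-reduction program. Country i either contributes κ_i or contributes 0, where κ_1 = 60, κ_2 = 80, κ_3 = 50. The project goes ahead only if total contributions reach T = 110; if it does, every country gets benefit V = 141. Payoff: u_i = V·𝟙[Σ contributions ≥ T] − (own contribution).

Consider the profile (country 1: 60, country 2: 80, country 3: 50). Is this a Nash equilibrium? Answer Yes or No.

No

Total = 190 ≥ 110: provided.
Country 1 (pledges 60, payoff 81): dropping to 0 → total 130, payoff 141. Profitable deviation.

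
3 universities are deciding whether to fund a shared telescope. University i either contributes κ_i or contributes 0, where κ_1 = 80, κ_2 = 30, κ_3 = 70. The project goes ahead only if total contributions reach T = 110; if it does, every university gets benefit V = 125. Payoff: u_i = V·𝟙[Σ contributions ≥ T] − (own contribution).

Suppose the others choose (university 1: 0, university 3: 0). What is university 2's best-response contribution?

Others' total = 0. Even contributing 30 gives 30 < 110: no benefit either way.
Best response: 0.

0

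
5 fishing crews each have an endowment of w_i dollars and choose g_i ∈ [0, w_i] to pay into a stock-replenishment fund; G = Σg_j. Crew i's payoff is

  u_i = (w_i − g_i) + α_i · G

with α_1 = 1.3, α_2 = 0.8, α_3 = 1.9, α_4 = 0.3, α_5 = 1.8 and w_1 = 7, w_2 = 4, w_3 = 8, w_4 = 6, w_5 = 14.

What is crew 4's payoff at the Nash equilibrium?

∂u_i/∂g_i = α_i − 1, so crew i contributes w_i if α_i > 1, else 0.
α_i > 1 for i ∈ {1, 3, 5}; NE contributions (7, 0, 8, 0, 14), G = 29.
u_4 = (6 − 0) + 0.3·29 = 14.7.

14.7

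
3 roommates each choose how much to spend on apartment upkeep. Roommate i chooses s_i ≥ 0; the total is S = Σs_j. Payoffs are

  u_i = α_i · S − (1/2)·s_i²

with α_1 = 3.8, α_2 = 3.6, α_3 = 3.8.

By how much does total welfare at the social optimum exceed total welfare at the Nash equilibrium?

83.64

Roommate i's FOC: ∂u_i/∂s_i = α_i − s_i = 0, so s_i* = α_i.
NE contributions = (3.8, 3.6, 3.8); S = 11.2.
W^NE = (Σα)·S − ½Σα_i² = 11.2² − ½·41.84 = 104.52.
Planner sets s_i = Σα_j = 11.2 for every i, so S^SO = 3·11.2 = 33.6.
W^SO = (Σα)·S^SO − ½·3·(Σα)² = (3/2)·11.2² = 188.16.
Deadweight loss = W^SO − W^NE = 83.64.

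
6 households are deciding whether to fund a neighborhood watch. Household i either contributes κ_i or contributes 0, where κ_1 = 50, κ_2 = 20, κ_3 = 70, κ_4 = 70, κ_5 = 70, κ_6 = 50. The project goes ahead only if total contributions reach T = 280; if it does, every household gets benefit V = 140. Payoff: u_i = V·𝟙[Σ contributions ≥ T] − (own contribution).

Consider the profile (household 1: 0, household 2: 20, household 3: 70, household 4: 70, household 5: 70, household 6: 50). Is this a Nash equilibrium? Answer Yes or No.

Total = 280 ≥ 280: provided.
Household 1 (pledges 0, payoff 140): pledging 50 → total 330, payoff 90. No gain.
Household 2 (pledges 20, payoff 120): dropping to 0 → total 260, payoff 0. No gain.
Household 3 (pledges 70, payoff 70): dropping to 0 → total 210, payoff 0. No gain.
Household 4 (pledges 70, payoff 70): dropping to 0 → total 210, payoff 0. No gain.
Household 5 (pledges 70, payoff 70): dropping to 0 → total 210, payoff 0. No gain.
Household 6 (pledges 50, payoff 90): dropping to 0 → total 230, payoff 0. No gain.

Yes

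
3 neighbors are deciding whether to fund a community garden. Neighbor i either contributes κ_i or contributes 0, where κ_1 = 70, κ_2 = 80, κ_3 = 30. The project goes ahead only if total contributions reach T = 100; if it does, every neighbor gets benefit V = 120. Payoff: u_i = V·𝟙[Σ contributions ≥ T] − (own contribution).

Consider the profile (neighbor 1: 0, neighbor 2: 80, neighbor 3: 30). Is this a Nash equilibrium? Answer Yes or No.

Total = 110 ≥ 100: provided.
Neighbor 1 (pledges 0, payoff 120): pledging 70 → total 180, payoff 50. No gain.
Neighbor 2 (pledges 80, payoff 40): dropping to 0 → total 30, payoff 0. No gain.
Neighbor 3 (pledges 30, payoff 90): dropping to 0 → total 80, payoff 0. No gain.

Yes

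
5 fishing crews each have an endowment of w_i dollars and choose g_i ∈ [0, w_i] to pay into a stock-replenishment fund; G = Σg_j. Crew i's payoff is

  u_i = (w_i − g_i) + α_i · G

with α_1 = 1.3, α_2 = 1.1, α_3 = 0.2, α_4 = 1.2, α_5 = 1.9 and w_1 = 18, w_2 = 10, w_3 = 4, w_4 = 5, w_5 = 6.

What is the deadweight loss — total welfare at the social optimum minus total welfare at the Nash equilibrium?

18.8

∂u_i/∂g_i = α_i − 1, so crew i contributes w_i if α_i > 1, else 0.
α_i > 1 for i ∈ {1, 2, 4, 5}; NE contributions (18, 10, 0, 5, 6), G = 39.
W^NE = Σw_i − G^NE + (Σα_i)·G^NE = 43 + 4.7·39 = 226.3.
Planner: ∂(Σu_j)/∂g_i = Σα_j − 1 = 4.7 > 0, so everyone contributes w_i; G^SO = 43, W^SO = 43 + 4.7·43 = 245.1.
Deadweight loss = 18.8.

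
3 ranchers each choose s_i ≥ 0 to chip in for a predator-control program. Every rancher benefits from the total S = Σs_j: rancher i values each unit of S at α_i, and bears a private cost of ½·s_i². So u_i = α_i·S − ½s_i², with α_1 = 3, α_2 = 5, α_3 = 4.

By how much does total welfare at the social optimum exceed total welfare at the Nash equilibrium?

97

Rancher i's FOC: ∂u_i/∂s_i = α_i − s_i = 0, so s_i* = α_i.
NE contributions = (3, 5, 4); S = 12.
W^NE = (Σα)·S − ½Σα_i² = 12² − ½·50 = 119.
Planner sets s_i = Σα_j = 12 for every i, so S^SO = 3·12 = 36.
W^SO = (Σα)·S^SO − ½·3·(Σα)² = (3/2)·12² = 216.
Deadweight loss = W^SO − W^NE = 97.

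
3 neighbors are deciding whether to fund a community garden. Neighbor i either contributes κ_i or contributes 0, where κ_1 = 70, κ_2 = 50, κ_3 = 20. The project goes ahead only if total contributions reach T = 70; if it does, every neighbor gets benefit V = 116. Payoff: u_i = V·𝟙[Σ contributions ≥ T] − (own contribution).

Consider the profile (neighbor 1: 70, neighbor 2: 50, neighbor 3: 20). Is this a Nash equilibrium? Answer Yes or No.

Total = 140 ≥ 70: provided.
Neighbor 1 (pledges 70, payoff 46): dropping to 0 → total 70, payoff 116. Profitable deviation.

No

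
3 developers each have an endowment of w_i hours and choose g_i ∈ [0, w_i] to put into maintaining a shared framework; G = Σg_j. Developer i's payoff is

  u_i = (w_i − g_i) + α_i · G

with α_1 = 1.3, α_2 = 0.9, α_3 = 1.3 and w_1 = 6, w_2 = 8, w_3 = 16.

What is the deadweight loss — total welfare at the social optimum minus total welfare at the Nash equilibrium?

∂u_i/∂g_i = α_i − 1, so developer i contributes w_i if α_i > 1, else 0.
α_i > 1 for i ∈ {1, 3}; NE contributions (6, 0, 16), G = 22.
W^NE = Σw_i − G^NE + (Σα_i)·G^NE = 30 + 2.5·22 = 85.
Planner: ∂(Σu_j)/∂g_i = Σα_j − 1 = 2.5 > 0, so everyone contributes w_i; G^SO = 30, W^SO = 30 + 2.5·30 = 105.
Deadweight loss = 20.

20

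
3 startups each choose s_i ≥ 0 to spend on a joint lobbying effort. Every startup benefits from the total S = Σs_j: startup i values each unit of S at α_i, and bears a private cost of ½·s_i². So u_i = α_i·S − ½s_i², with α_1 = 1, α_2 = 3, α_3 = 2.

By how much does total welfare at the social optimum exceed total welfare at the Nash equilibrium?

Startup i's FOC: ∂u_i/∂s_i = α_i − s_i = 0, so s_i* = α_i.
NE contributions = (1, 3, 2); S = 6.
W^NE = (Σα)·S − ½Σα_i² = 6² − ½·14 = 29.
Planner sets s_i = Σα_j = 6 for every i, so S^SO = 3·6 = 18.
W^SO = (Σα)·S^SO − ½·3·(Σα)² = (3/2)·6² = 54.
Deadweight loss = W^SO − W^NE = 25.

25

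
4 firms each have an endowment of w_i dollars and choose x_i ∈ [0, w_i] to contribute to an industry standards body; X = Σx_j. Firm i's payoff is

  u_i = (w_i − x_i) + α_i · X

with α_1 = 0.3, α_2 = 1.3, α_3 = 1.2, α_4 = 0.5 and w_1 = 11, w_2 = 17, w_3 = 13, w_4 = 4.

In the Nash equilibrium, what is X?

30

∂u_i/∂x_i = α_i − 1, so firm i contributes w_i if α_i > 1, else 0.
α_i > 1 for i ∈ {2, 3}; NE contributions (0, 17, 13, 0), X = 30.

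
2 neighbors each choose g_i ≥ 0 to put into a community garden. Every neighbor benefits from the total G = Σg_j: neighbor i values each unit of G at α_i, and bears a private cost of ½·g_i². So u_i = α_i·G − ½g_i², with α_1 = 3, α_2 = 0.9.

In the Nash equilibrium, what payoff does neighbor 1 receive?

7.2

Neighbor i's FOC: ∂u_i/∂g_i = α_i − g_i = 0, so g_i* = α_i.
NE contributions = (3, 0.9); G = 3.9.
u_1 = α_1·G − ½·(g_1)² = 3·3.9 − ½·3² = 7.2.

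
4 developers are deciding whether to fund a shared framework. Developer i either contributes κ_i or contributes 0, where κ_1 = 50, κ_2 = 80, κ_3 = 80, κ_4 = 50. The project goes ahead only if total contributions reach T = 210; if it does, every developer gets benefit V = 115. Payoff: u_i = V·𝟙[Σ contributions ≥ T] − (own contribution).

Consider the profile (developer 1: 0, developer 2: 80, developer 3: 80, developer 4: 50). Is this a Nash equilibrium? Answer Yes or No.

Total = 210 ≥ 210: provided.
Developer 1 (pledges 0, payoff 115): pledging 50 → total 260, payoff 65. No gain.
Developer 2 (pledges 80, payoff 35): dropping to 0 → total 130, payoff 0. No gain.
Developer 3 (pledges 80, payoff 35): dropping to 0 → total 130, payoff 0. No gain.
Developer 4 (pledges 50, payoff 65): dropping to 0 → total 160, payoff 0. No gain.

Yes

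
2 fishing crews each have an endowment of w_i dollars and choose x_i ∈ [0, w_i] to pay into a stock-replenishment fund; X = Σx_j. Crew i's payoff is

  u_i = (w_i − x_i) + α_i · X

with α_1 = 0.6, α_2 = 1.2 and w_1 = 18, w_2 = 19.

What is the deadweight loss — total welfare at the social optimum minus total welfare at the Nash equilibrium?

∂u_i/∂x_i = α_i − 1, so crew i contributes w_i if α_i > 1, else 0.
α_i > 1 for i ∈ {2}; NE contributions (0, 19), X = 19.
W^NE = Σw_i − X^NE + (Σα_i)·X^NE = 37 + 0.8·19 = 52.2.
Planner: ∂(Σu_j)/∂x_i = Σα_j − 1 = 0.8 > 0, so everyone contributes w_i; X^SO = 37, W^SO = 37 + 0.8·37 = 66.6.
Deadweight loss = 14.4.

14.4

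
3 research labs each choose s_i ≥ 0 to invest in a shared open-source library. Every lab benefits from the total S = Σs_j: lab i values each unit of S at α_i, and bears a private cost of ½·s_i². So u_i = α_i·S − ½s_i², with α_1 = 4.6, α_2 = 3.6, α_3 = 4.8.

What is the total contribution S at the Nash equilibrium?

13

Lab i's FOC: ∂u_i/∂s_i = α_i − s_i = 0, so s_i* = α_i.
NE contributions = (4.6, 3.6, 4.8); S = 13.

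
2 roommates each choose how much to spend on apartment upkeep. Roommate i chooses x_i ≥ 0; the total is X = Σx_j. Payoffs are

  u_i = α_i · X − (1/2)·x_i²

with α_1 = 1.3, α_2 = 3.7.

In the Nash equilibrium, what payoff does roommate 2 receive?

11.655

Roommate i's FOC: ∂u_i/∂x_i = α_i − x_i = 0, so x_i* = α_i.
NE contributions = (1.3, 3.7); X = 5.
u_2 = α_2·X − ½·(x_2)² = 3.7·5 − ½·3.7² = 11.655.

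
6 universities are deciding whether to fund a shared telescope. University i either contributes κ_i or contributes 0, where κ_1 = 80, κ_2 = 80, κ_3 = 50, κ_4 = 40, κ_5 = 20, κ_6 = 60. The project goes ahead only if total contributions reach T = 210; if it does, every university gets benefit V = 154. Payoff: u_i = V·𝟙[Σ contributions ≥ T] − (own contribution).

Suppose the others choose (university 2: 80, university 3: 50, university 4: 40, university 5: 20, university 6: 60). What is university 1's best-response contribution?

0

Others' total = 250 ≥ 210; contributing adds cost 80 for no extra benefit.
Best response: 0.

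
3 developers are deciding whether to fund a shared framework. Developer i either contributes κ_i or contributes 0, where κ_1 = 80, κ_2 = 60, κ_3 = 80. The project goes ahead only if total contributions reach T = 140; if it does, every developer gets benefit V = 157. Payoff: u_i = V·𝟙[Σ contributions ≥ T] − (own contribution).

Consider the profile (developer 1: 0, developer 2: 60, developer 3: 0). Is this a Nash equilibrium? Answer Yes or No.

Total = 60 < 140: not provided.
Developer 1 (pledges 0, payoff 0): pledging 80 → total 140, payoff 77. Profitable deviation.

No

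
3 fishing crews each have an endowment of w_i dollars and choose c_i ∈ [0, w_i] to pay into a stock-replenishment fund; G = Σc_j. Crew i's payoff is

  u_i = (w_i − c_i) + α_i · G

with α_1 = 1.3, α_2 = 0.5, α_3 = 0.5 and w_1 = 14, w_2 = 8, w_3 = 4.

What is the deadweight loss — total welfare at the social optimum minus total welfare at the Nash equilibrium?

15.6

∂u_i/∂c_i = α_i − 1, so crew i contributes w_i if α_i > 1, else 0.
α_i > 1 for i ∈ {1}; NE contributions (14, 0, 0), G = 14.
W^NE = Σw_i − G^NE + (Σα_i)·G^NE = 26 + 1.3·14 = 44.2.
Planner: ∂(Σu_j)/∂c_i = Σα_j − 1 = 1.3 > 0, so everyone contributes w_i; G^SO = 26, W^SO = 26 + 1.3·26 = 59.8.
Deadweight loss = 15.6.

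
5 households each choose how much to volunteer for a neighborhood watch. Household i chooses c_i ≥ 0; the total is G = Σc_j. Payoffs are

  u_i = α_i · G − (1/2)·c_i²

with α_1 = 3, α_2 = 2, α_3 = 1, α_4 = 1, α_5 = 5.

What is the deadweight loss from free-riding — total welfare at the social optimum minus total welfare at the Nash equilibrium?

Household i's FOC: ∂u_i/∂c_i = α_i − c_i = 0, so c_i* = α_i.
NE contributions = (3, 2, 1, 1, 5); G = 12.
W^NE = (Σα)·G − ½Σα_i² = 12² − ½·40 = 124.
Planner sets c_i = Σα_j = 12 for every i, so G^SO = 5·12 = 60.
W^SO = (Σα)·G^SO − ½·5·(Σα)² = (5/2)·12² = 360.
Deadweight loss = W^SO − W^NE = 236.

236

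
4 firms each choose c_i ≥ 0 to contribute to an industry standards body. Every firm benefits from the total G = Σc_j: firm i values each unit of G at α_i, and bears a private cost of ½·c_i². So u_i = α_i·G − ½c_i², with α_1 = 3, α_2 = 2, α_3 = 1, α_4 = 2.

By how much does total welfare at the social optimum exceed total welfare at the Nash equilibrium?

73

Firm i's FOC: ∂u_i/∂c_i = α_i − c_i = 0, so c_i* = α_i.
NE contributions = (3, 2, 1, 2); G = 8.
W^NE = (Σα)·G − ½Σα_i² = 8² − ½·18 = 55.
Planner sets c_i = Σα_j = 8 for every i, so G^SO = 4·8 = 32.
W^SO = (Σα)·G^SO − ½·4·(Σα)² = (4/2)·8² = 128.
Deadweight loss = W^SO − W^NE = 73.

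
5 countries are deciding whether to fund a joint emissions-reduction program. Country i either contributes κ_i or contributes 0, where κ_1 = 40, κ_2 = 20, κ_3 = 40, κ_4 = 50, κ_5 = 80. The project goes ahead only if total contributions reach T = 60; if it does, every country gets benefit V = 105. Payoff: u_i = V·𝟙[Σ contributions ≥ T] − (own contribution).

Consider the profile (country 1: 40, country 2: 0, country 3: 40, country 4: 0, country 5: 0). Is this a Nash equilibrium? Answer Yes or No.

Yes

Total = 80 ≥ 60: provided.
Country 1 (pledges 40, payoff 65): dropping to 0 → total 40, payoff 0. No gain.
Country 2 (pledges 0, payoff 105): pledging 20 → total 100, payoff 85. No gain.
Country 3 (pledges 40, payoff 65): dropping to 0 → total 40, payoff 0. No gain.
Country 4 (pledges 0, payoff 105): pledging 50 → total 130, payoff 55. No gain.
Country 5 (pledges 0, payoff 105): pledging 80 → total 160, payoff 25. No gain.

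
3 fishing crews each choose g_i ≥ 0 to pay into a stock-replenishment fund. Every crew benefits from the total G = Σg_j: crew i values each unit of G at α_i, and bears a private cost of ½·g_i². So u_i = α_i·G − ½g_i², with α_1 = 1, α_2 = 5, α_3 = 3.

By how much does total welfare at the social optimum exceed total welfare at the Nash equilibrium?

58

Crew i's FOC: ∂u_i/∂g_i = α_i − g_i = 0, so g_i* = α_i.
NE contributions = (1, 5, 3); G = 9.
W^NE = (Σα)·G − ½Σα_i² = 9² − ½·35 = 63.5.
Planner sets g_i = Σα_j = 9 for every i, so G^SO = 3·9 = 27.
W^SO = (Σα)·G^SO − ½·3·(Σα)² = (3/2)·9² = 121.5.
Deadweight loss = W^SO − W^NE = 58.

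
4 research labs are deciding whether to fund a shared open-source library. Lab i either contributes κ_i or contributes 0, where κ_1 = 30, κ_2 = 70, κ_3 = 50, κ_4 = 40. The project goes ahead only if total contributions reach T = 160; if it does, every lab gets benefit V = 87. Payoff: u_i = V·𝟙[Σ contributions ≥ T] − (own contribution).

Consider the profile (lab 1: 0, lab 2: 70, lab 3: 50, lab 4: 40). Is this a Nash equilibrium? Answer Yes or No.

Yes

Total = 160 ≥ 160: provided.
Lab 1 (pledges 0, payoff 87): pledging 30 → total 190, payoff 57. No gain.
Lab 2 (pledges 70, payoff 17): dropping to 0 → total 90, payoff 0. No gain.
Lab 3 (pledges 50, payoff 37): dropping to 0 → total 110, payoff 0. No gain.
Lab 4 (pledges 40, payoff 47): dropping to 0 → total 120, payoff 0. No gain.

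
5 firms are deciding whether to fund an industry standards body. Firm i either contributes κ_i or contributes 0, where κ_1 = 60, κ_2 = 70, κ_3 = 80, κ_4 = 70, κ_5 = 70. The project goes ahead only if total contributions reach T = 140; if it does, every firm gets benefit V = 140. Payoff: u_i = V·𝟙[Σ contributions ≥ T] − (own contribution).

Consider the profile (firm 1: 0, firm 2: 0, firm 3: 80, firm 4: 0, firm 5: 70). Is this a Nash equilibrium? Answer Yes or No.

Yes

Total = 150 ≥ 140: provided.
Firm 1 (pledges 0, payoff 140): pledging 60 → total 210, payoff 80. No gain.
Firm 2 (pledges 0, payoff 140): pledging 70 → total 220, payoff 70. No gain.
Firm 3 (pledges 80, payoff 60): dropping to 0 → total 70, payoff 0. No gain.
Firm 4 (pledges 0, payoff 140): pledging 70 → total 220, payoff 70. No gain.
Firm 5 (pledges 70, payoff 70): dropping to 0 → total 80, payoff 0. No gain.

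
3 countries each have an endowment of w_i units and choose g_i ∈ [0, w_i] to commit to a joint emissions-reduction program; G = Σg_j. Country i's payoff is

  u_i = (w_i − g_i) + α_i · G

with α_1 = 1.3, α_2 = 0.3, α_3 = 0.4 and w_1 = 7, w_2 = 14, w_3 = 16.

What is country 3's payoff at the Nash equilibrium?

∂u_i/∂g_i = α_i − 1, so country i contributes w_i if α_i > 1, else 0.
α_i > 1 for i ∈ {1}; NE contributions (7, 0, 0), G = 7.
u_3 = (16 − 0) + 0.4·7 = 18.8.

18.8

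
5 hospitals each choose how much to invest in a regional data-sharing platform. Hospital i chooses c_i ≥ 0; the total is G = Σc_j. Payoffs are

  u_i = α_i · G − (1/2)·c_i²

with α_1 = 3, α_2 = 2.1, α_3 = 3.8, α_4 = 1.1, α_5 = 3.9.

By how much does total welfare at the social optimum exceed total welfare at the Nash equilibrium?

Hospital i's FOC: ∂u_i/∂c_i = α_i − c_i = 0, so c_i* = α_i.
NE contributions = (3, 2.1, 3.8, 1.1, 3.9); G = 13.9.
W^NE = (Σα)·G − ½Σα_i² = 13.9² − ½·44.27 = 171.075.
Planner sets c_i = Σα_j = 13.9 for every i, so G^SO = 5·13.9 = 69.5.
W^SO = (Σα)·G^SO − ½·5·(Σα)² = (5/2)·13.9² = 483.025.
Deadweight loss = W^SO − W^NE = 311.95.

311.95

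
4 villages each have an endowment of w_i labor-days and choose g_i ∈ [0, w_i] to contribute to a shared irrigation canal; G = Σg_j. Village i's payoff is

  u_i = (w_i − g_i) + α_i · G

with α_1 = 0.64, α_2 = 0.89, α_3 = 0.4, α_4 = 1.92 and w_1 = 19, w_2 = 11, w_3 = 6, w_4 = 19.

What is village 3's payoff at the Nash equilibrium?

13.6

∂u_i/∂g_i = α_i − 1, so village i contributes w_i if α_i > 1, else 0.
α_i > 1 for i ∈ {4}; NE contributions (0, 0, 0, 19), G = 19.
u_3 = (6 − 0) + 0.4·19 = 13.6.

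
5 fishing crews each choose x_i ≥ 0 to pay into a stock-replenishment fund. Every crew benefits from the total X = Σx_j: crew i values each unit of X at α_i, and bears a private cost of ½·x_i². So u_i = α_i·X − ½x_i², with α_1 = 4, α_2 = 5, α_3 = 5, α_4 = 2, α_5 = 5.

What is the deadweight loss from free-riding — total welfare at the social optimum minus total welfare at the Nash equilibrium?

709

Crew i's FOC: ∂u_i/∂x_i = α_i − x_i = 0, so x_i* = α_i.
NE contributions = (4, 5, 5, 2, 5); X = 21.
W^NE = (Σα)·X − ½Σα_i² = 21² − ½·95 = 393.5.
Planner sets x_i = Σα_j = 21 for every i, so X^SO = 5·21 = 105.
W^SO = (Σα)·X^SO − ½·5·(Σα)² = (5/2)·21² = 1102.5.
Deadweight loss = W^SO − W^NE = 709.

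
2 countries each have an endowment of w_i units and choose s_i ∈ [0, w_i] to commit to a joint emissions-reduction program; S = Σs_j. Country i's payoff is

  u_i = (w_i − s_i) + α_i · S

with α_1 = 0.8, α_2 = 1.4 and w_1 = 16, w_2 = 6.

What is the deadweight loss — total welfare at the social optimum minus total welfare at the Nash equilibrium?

∂u_i/∂s_i = α_i − 1, so country i contributes w_i if α_i > 1, else 0.
α_i > 1 for i ∈ {2}; NE contributions (0, 6), S = 6.
W^NE = Σw_i − S^NE + (Σα_i)·S^NE = 22 + 1.2·6 = 29.2.
Planner: ∂(Σu_j)/∂s_i = Σα_j − 1 = 1.2 > 0, so everyone contributes w_i; S^SO = 22, W^SO = 22 + 1.2·22 = 48.4.
Deadweight loss = 19.2.

19.2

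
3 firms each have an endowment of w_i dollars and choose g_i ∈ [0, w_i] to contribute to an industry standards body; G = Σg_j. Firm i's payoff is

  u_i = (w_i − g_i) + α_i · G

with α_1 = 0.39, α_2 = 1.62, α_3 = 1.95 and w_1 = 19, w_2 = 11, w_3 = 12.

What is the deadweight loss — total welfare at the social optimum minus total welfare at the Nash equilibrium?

56.24

∂u_i/∂g_i = α_i − 1, so firm i contributes w_i if α_i > 1, else 0.
α_i > 1 for i ∈ {2, 3}; NE contributions (0, 11, 12), G = 23.
W^NE = Σw_i − G^NE + (Σα_i)·G^NE = 42 + 2.96·23 = 110.08.
Planner: ∂(Σu_j)/∂g_i = Σα_j − 1 = 2.96 > 0, so everyone contributes w_i; G^SO = 42, W^SO = 42 + 2.96·42 = 166.32.
Deadweight loss = 56.24.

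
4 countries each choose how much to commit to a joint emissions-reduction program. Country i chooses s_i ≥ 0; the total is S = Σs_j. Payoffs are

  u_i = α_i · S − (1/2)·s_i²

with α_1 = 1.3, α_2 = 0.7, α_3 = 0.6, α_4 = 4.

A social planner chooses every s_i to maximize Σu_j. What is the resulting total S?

Planner FOC: ∂(Σu_j)/∂s_i = (Σα_j) − s_i = 0, so s_i^SO = Σα_j = 6.6 for every i; S^SO = 26.4.

26.4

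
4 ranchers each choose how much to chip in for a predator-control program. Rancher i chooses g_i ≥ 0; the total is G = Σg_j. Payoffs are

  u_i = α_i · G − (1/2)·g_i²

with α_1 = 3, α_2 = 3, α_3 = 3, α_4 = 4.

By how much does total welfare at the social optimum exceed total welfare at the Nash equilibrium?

190.5

Rancher i's FOC: ∂u_i/∂g_i = α_i − g_i = 0, so g_i* = α_i.
NE contributions = (3, 3, 3, 4); G = 13.
W^NE = (Σα)·G − ½Σα_i² = 13² − ½·43 = 147.5.
Planner sets g_i = Σα_j = 13 for every i, so G^SO = 4·13 = 52.
W^SO = (Σα)·G^SO − ½·4·(Σα)² = (4/2)·13² = 338.
Deadweight loss = W^SO − W^NE = 190.5.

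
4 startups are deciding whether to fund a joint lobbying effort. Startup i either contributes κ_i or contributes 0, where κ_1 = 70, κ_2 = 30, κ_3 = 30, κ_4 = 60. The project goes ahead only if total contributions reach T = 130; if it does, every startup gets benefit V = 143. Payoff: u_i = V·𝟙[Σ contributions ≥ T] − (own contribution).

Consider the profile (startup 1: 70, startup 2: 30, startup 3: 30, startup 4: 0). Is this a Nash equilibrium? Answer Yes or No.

Total = 130 ≥ 130: provided.
Startup 1 (pledges 70, payoff 73): dropping to 0 → total 60, payoff 0. No gain.
Startup 2 (pledges 30, payoff 113): dropping to 0 → total 100, payoff 0. No gain.
Startup 3 (pledges 30, payoff 113): dropping to 0 → total 100, payoff 0. No gain.
Startup 4 (pledges 0, payoff 143): pledging 60 → total 190, payoff 83. No gain.

Yes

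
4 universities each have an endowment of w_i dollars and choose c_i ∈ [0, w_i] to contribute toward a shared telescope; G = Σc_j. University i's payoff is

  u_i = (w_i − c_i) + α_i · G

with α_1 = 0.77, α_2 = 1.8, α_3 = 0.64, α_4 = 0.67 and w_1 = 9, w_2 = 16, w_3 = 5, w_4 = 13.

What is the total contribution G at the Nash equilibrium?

∂u_i/∂c_i = α_i − 1, so university i contributes w_i if α_i > 1, else 0.
α_i > 1 for i ∈ {2}; NE contributions (0, 16, 0, 0), G = 16.

16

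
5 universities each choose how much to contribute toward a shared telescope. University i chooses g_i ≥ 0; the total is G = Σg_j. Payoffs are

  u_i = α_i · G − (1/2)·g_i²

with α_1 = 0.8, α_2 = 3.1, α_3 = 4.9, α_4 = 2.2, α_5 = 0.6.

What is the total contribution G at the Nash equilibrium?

11.6

University i's FOC: ∂u_i/∂g_i = α_i − g_i = 0, so g_i* = α_i.
NE contributions = (0.8, 3.1, 4.9, 2.2, 0.6); G = 11.6.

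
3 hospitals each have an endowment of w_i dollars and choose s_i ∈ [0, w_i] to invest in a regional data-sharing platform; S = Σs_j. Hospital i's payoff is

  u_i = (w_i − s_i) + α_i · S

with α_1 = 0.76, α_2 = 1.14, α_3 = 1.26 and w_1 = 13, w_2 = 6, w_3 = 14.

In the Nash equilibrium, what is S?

20

∂u_i/∂s_i = α_i − 1, so hospital i contributes w_i if α_i > 1, else 0.
α_i > 1 for i ∈ {2, 3}; NE contributions (0, 6, 14), S = 20.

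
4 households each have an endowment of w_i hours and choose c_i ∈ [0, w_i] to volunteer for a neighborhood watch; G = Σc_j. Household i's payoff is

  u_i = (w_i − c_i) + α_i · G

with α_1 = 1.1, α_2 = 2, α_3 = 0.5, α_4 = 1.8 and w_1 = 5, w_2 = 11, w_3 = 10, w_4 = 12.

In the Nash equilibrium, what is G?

28

∂u_i/∂c_i = α_i − 1, so household i contributes w_i if α_i > 1, else 0.
α_i > 1 for i ∈ {1, 2, 4}; NE contributions (5, 11, 0, 12), G = 28.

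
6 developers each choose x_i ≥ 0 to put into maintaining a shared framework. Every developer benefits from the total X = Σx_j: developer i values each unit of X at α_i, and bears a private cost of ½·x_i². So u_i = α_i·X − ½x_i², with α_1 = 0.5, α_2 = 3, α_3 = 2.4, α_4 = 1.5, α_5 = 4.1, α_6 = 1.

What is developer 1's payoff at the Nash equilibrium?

Developer i's FOC: ∂u_i/∂x_i = α_i − x_i = 0, so x_i* = α_i.
NE contributions = (0.5, 3, 2.4, 1.5, 4.1, 1); X = 12.5.
u_1 = α_1·X − ½·(x_1)² = 0.5·12.5 − ½·0.5² = 6.125.

6.125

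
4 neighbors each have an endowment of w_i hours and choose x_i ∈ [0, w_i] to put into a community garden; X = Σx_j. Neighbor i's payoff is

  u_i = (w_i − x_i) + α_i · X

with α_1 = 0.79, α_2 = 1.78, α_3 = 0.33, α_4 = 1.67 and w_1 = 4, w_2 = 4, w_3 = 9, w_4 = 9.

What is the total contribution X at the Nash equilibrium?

13

∂u_i/∂x_i = α_i − 1, so neighbor i contributes w_i if α_i > 1, else 0.
α_i > 1 for i ∈ {2, 4}; NE contributions (0, 4, 0, 9), X = 13.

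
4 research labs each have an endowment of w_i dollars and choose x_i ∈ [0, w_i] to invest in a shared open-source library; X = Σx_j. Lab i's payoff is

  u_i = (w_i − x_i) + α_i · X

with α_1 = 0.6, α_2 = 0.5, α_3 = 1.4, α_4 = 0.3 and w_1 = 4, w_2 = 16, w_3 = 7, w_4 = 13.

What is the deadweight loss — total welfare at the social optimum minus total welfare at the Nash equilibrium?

∂u_i/∂x_i = α_i − 1, so lab i contributes w_i if α_i > 1, else 0.
α_i > 1 for i ∈ {3}; NE contributions (0, 0, 7, 0), X = 7.
W^NE = Σw_i − X^NE + (Σα_i)·X^NE = 40 + 1.8·7 = 52.6.
Planner: ∂(Σu_j)/∂x_i = Σα_j − 1 = 1.8 > 0, so everyone contributes w_i; X^SO = 40, W^SO = 40 + 1.8·40 = 112.
Deadweight loss = 59.4.

59.4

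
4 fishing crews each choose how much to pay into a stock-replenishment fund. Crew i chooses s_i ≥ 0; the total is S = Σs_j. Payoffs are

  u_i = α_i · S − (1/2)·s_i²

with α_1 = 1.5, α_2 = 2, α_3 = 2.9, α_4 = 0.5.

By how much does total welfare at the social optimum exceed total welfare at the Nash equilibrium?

55.065

Crew i's FOC: ∂u_i/∂s_i = α_i − s_i = 0, so s_i* = α_i.
NE contributions = (1.5, 2, 2.9, 0.5); S = 6.9.
W^NE = (Σα)·S − ½Σα_i² = 6.9² − ½·14.91 = 40.155.
Planner sets s_i = Σα_j = 6.9 for every i, so S^SO = 4·6.9 = 27.6.
W^SO = (Σα)·S^SO − ½·4·(Σα)² = (4/2)·6.9² = 95.22.
Deadweight loss = W^SO − W^NE = 55.065.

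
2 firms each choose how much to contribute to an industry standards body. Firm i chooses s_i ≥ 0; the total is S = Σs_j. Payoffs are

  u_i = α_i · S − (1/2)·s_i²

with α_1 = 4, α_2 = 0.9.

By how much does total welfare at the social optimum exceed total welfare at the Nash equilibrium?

Firm i's FOC: ∂u_i/∂s_i = α_i − s_i = 0, so s_i* = α_i.
NE contributions = (4, 0.9); S = 4.9.
W^NE = (Σα)·S − ½Σα_i² = 4.9² − ½·16.81 = 15.605.
Planner sets s_i = Σα_j = 4.9 for every i, so S^SO = 2·4.9 = 9.8.
W^SO = (Σα)·S^SO − ½·2·(Σα)² = (2/2)·4.9² = 24.01.
Deadweight loss = W^SO − W^NE = 8.405.

8.405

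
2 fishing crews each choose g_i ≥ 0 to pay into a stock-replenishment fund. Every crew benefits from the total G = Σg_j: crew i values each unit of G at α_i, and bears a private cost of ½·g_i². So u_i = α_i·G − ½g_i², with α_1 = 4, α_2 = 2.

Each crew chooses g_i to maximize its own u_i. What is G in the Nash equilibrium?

6

Crew i's FOC: ∂u_i/∂g_i = α_i − g_i = 0, so g_i* = α_i.
NE contributions = (4, 2); G = 6.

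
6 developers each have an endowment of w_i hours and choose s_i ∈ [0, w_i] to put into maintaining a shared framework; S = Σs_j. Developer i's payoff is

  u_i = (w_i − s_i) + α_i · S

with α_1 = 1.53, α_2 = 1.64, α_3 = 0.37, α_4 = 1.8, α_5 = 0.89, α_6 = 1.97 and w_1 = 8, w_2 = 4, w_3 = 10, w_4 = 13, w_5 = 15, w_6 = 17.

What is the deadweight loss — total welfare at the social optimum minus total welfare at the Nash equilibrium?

180

∂u_i/∂s_i = α_i − 1, so developer i contributes w_i if α_i > 1, else 0.
α_i > 1 for i ∈ {1, 2, 4, 6}; NE contributions (8, 4, 0, 13, 0, 17), S = 42.
W^NE = Σw_i − S^NE + (Σα_i)·S^NE = 67 + 7.2·42 = 369.4.
Planner: ∂(Σu_j)/∂s_i = Σα_j − 1 = 7.2 > 0, so everyone contributes w_i; S^SO = 67, W^SO = 67 + 7.2·67 = 549.4.
Deadweight loss = 180.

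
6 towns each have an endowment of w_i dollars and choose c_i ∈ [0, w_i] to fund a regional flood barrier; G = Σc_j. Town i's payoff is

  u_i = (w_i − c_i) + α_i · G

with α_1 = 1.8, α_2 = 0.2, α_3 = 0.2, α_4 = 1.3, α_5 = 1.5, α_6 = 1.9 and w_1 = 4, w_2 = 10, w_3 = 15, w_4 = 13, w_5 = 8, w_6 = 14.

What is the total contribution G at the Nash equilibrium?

∂u_i/∂c_i = α_i − 1, so town i contributes w_i if α_i > 1, else 0.
α_i > 1 for i ∈ {1, 4, 5, 6}; NE contributions (4, 0, 0, 13, 8, 14), G = 39.

39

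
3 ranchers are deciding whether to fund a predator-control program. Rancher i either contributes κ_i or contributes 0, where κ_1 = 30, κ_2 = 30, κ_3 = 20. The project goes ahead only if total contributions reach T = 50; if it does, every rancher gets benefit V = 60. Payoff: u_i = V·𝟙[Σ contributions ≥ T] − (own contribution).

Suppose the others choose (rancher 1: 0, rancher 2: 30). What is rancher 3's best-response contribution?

Others' total = 30. Contributing 20 brings total to 50 ≥ 50: gain V − κ_3 = 40.
Best response: 20.

20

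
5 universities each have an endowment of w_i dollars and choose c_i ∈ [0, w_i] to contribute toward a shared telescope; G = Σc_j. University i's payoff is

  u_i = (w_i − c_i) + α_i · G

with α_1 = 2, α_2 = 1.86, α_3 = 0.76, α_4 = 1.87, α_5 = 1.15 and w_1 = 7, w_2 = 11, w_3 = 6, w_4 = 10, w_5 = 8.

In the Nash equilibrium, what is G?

∂u_i/∂c_i = α_i − 1, so university i contributes w_i if α_i > 1, else 0.
α_i > 1 for i ∈ {1, 2, 4, 5}; NE contributions (7, 11, 0, 10, 8), G = 36.

36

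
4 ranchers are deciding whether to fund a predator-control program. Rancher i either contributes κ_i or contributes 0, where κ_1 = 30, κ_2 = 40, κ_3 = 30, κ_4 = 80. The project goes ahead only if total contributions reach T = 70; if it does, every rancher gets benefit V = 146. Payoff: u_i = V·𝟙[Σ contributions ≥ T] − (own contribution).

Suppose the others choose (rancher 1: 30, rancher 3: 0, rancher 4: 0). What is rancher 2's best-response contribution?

40

Others' total = 30. Contributing 40 brings total to 70 ≥ 70: gain V − κ_2 = 106.
Best response: 40.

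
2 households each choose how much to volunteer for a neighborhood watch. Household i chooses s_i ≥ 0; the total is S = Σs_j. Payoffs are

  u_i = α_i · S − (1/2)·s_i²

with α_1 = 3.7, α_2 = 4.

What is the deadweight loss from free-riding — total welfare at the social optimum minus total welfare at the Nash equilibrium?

Household i's FOC: ∂u_i/∂s_i = α_i − s_i = 0, so s_i* = α_i.
NE contributions = (3.7, 4); S = 7.7.
W^NE = (Σα)·S − ½Σα_i² = 7.7² − ½·29.69 = 44.445.
Planner sets s_i = Σα_j = 7.7 for every i, so S^SO = 2·7.7 = 15.4.
W^SO = (Σα)·S^SO − ½·2·(Σα)² = (2/2)·7.7² = 59.29.
Deadweight loss = W^SO − W^NE = 14.845.

14.845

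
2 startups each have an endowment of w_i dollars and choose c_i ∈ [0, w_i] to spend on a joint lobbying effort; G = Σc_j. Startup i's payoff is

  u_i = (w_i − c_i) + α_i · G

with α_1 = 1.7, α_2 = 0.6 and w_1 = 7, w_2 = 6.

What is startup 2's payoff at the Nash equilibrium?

∂u_i/∂c_i = α_i − 1, so startup i contributes w_i if α_i > 1, else 0.
α_i > 1 for i ∈ {1}; NE contributions (7, 0), G = 7.
u_2 = (6 − 0) + 0.6·7 = 10.2.

10.2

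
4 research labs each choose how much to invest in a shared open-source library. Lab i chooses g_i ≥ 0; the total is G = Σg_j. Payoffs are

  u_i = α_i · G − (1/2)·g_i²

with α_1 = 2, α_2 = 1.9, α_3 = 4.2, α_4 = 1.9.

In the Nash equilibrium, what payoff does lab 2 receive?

Lab i's FOC: ∂u_i/∂g_i = α_i − g_i = 0, so g_i* = α_i.
NE contributions = (2, 1.9, 4.2, 1.9); G = 10.
u_2 = α_2·G − ½·(g_2)² = 1.9·10 − ½·1.9² = 17.195.

17.195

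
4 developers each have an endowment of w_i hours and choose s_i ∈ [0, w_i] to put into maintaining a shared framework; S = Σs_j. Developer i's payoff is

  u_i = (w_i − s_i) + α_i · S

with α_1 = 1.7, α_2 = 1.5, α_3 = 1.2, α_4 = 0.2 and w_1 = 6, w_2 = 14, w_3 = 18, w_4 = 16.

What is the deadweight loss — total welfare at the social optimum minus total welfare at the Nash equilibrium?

57.6

∂u_i/∂s_i = α_i − 1, so developer i contributes w_i if α_i > 1, else 0.
α_i > 1 for i ∈ {1, 2, 3}; NE contributions (6, 14, 18, 0), S = 38.
W^NE = Σw_i − S^NE + (Σα_i)·S^NE = 54 + 3.6·38 = 190.8.
Planner: ∂(Σu_j)/∂s_i = Σα_j − 1 = 3.6 > 0, so everyone contributes w_i; S^SO = 54, W^SO = 54 + 3.6·54 = 248.4.
Deadweight loss = 57.6.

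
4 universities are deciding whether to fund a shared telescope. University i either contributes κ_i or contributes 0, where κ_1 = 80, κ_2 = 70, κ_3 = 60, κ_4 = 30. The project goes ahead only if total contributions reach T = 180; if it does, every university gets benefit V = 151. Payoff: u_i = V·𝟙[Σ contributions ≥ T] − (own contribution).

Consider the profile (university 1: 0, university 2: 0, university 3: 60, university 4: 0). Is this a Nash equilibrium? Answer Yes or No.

Total = 60 < 180: not provided.
University 1 (pledges 0, payoff 0): pledging 80 → total 140, payoff -80. No gain.
University 2 (pledges 0, payoff 0): pledging 70 → total 130, payoff -70. No gain.
University 3 (pledges 60, payoff -60): dropping to 0 → total 0, payoff 0. Profitable deviation.

No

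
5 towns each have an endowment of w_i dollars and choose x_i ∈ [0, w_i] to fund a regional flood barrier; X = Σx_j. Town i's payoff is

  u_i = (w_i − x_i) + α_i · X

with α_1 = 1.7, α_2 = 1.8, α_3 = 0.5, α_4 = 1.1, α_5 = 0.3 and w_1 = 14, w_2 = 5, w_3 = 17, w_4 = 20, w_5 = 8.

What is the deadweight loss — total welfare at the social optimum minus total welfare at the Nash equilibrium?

∂u_i/∂x_i = α_i − 1, so town i contributes w_i if α_i > 1, else 0.
α_i > 1 for i ∈ {1, 2, 4}; NE contributions (14, 5, 0, 20, 0), X = 39.
W^NE = Σw_i − X^NE + (Σα_i)·X^NE = 64 + 4.4·39 = 235.6.
Planner: ∂(Σu_j)/∂x_i = Σα_j − 1 = 4.4 > 0, so everyone contributes w_i; X^SO = 64, W^SO = 64 + 4.4·64 = 345.6.
Deadweight loss = 110.

110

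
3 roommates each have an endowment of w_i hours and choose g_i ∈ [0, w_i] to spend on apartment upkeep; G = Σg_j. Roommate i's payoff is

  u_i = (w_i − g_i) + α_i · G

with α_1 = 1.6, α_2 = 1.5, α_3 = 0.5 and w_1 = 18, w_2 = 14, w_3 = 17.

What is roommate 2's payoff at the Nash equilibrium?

∂u_i/∂g_i = α_i − 1, so roommate i contributes w_i if α_i > 1, else 0.
α_i > 1 for i ∈ {1, 2}; NE contributions (18, 14, 0), G = 32.
u_2 = (14 − 14) + 1.5·32 = 48.

48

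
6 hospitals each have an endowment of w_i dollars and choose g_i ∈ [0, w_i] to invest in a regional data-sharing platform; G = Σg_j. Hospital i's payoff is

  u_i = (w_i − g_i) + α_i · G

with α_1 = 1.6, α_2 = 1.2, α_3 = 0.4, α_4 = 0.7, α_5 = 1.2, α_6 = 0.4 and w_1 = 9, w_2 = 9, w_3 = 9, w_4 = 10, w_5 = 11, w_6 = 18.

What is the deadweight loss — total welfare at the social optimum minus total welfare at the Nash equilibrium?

∂u_i/∂g_i = α_i − 1, so hospital i contributes w_i if α_i > 1, else 0.
α_i > 1 for i ∈ {1, 2, 5}; NE contributions (9, 9, 0, 0, 11, 0), G = 29.
W^NE = Σw_i − G^NE + (Σα_i)·G^NE = 66 + 4.5·29 = 196.5.
Planner: ∂(Σu_j)/∂g_i = Σα_j − 1 = 4.5 > 0, so everyone contributes w_i; G^SO = 66, W^SO = 66 + 4.5·66 = 363.
Deadweight loss = 166.5.

166.5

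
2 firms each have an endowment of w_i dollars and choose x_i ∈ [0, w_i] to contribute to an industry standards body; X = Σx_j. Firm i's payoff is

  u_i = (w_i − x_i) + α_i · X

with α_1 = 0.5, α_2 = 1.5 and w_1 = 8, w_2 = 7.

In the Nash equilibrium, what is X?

7

∂u_i/∂x_i = α_i − 1, so firm i contributes w_i if α_i > 1, else 0.
α_i > 1 for i ∈ {2}; NE contributions (0, 7), X = 7.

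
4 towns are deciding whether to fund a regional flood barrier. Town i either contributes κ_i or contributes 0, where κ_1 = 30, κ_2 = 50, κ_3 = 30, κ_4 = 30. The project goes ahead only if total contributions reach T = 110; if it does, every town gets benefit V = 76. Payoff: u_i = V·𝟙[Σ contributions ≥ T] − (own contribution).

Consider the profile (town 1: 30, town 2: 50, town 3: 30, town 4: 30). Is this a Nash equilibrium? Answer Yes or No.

Total = 140 ≥ 110: provided.
Town 1 (pledges 30, payoff 46): dropping to 0 → total 110, payoff 76. Profitable deviation.

No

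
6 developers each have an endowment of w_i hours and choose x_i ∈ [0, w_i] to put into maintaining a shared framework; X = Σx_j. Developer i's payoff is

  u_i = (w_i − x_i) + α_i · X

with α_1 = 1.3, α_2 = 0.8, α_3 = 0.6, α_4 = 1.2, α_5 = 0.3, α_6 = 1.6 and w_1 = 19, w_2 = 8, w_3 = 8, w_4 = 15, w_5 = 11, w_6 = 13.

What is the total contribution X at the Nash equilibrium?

∂u_i/∂x_i = α_i − 1, so developer i contributes w_i if α_i > 1, else 0.
α_i > 1 for i ∈ {1, 4, 6}; NE contributions (19, 0, 0, 15, 0, 13), X = 47.

47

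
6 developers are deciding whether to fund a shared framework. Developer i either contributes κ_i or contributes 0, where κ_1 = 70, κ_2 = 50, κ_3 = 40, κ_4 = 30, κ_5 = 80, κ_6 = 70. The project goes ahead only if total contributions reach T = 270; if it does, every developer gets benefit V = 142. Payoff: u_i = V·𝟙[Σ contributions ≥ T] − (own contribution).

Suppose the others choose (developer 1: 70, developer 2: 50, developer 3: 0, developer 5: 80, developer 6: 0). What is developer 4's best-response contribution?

0

Others' total = 200. Even contributing 30 gives 230 < 270: no benefit either way.
Best response: 0.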